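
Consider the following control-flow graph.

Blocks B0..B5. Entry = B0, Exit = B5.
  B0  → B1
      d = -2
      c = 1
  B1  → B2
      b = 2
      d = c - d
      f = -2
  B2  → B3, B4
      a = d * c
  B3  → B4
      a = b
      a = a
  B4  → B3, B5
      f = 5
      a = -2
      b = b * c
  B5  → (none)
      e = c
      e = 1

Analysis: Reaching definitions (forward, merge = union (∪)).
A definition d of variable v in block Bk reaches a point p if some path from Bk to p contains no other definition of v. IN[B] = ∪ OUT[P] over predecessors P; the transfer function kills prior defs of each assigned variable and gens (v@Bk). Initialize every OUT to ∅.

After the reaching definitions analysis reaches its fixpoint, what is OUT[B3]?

Answer: {a@B3, b@B1, b@B4, c@B0, d@B1, f@B1, f@B4}

Derivation:
Fixpoint table:
  B0: | IN={} | OUT={c@B0, d@B0}
  B1: | IN={c@B0, d@B0} | OUT={b@B1, c@B0, d@B1, f@B1}
  B2: | IN={b@B1, c@B0, d@B1, f@B1} | OUT={a@B2, b@B1, c@B0, d@B1, f@B1}
  B3: | IN={a@B2, a@B4, b@B1, b@B4, c@B0, d@B1, f@B1, f@B4} | OUT={a@B3, b@B1, b@B4, c@B0, d@B1, f@B1, f@B4}
  B4: | IN={a@B2, a@B3, b@B1, b@B4, c@B0, d@B1, f@B1, f@B4} | OUT={a@B4, b@B4, c@B0, d@B1, f@B4}
  B5: | IN={a@B4, b@B4, c@B0, d@B1, f@B4} | OUT={a@B4, b@B4, c@B0, d@B1, e@B5, f@B4}

Merge at B3: IN[B3] = OUT[B2] ⊔ OUT[B4] = {a@B2, a@B4, b@B1, b@B4, c@B0, d@B1, f@B1, f@B4}
Applying B3's transfer function to that IN value gives OUT[B3] (row B3 above).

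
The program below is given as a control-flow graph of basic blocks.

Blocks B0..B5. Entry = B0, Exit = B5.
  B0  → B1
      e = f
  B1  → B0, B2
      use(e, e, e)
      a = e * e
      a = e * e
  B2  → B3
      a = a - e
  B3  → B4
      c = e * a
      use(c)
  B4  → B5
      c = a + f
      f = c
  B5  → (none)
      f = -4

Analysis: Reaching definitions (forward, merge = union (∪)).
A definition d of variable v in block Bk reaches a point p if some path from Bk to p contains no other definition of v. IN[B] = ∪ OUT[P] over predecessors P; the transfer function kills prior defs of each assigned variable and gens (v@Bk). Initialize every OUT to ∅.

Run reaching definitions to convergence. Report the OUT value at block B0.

Per-block solution:
  B0:   IN={a@B1, e@B0}   OUT={a@B1, e@B0}
  B1:   IN={a@B1, e@B0}   OUT={a@B1, e@B0}
  B2:   IN={a@B1, e@B0}   OUT={a@B2, e@B0}
  B3:   IN={a@B2, e@B0}   OUT={a@B2, c@B3, e@B0}
  B4:   IN={a@B2, c@B3, e@B0}   OUT={a@B2, c@B4, e@B0, f@B4}
  B5:   IN={a@B2, c@B4, e@B0, f@B4}   OUT={a@B2, c@B4, e@B0, f@B5}

Merge at B0 (entry node, so the boundary value {} is joined with the incoming edge(s)): IN[B0] = {} ⊔ OUT[B1] = {a@B1, e@B0}
Applying B0's transfer function to that IN value gives OUT[B0] (row B0 above).

Answer: {a@B1, e@B0}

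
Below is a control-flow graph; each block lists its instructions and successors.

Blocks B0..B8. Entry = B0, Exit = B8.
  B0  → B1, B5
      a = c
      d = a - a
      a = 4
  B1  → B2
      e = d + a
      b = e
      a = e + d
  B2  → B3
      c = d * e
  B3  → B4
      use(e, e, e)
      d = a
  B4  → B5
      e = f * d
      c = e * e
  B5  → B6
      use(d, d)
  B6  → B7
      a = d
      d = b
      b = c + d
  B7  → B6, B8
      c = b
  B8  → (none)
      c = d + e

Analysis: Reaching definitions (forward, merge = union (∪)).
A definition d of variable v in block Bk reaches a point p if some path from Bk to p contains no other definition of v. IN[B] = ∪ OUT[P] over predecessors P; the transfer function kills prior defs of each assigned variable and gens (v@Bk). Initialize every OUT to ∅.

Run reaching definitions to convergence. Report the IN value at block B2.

Answer: {a@B1, b@B1, d@B0, e@B1}

Working:
Per-block solution:
  B0:  IN={}  OUT={a@B0, d@B0}
  B1:  IN={a@B0, d@B0}  OUT={a@B1, b@B1, d@B0, e@B1}
  B2:  IN={a@B1, b@B1, d@B0, e@B1}  OUT={a@B1, b@B1, c@B2, d@B0, e@B1}
  B3:  IN={a@B1, b@B1, c@B2, d@B0, e@B1}  OUT={a@B1, b@B1, c@B2, d@B3, e@B1}
  B4:  IN={a@B1, b@B1, c@B2, d@B3, e@B1}  OUT={a@B1, b@B1, c@B4, d@B3, e@B4}
  B5:  IN={a@B0, a@B1, b@B1, c@B4, d@B0, d@B3, e@B4}  OUT={a@B0, a@B1, b@B1, c@B4, d@B0, d@B3, e@B4}
  B6:  IN={a@B0, a@B1, a@B6, b@B1, b@B6, c@B4, c@B7, d@B0, d@B3, d@B6, e@B4}  OUT={a@B6, b@B6, c@B4, c@B7, d@B6, e@B4}
  B7:  IN={a@B6, b@B6, c@B4, c@B7, d@B6, e@B4}  OUT={a@B6, b@B6, c@B7, d@B6, e@B4}
  B8:  IN={a@B6, b@B6, c@B7, d@B6, e@B4}  OUT={a@B6, b@B6, c@B8, d@B6, e@B4}

Merge at B2: IN[B2] = OUT[B1] = {a@B1, b@B1, d@B0, e@B1}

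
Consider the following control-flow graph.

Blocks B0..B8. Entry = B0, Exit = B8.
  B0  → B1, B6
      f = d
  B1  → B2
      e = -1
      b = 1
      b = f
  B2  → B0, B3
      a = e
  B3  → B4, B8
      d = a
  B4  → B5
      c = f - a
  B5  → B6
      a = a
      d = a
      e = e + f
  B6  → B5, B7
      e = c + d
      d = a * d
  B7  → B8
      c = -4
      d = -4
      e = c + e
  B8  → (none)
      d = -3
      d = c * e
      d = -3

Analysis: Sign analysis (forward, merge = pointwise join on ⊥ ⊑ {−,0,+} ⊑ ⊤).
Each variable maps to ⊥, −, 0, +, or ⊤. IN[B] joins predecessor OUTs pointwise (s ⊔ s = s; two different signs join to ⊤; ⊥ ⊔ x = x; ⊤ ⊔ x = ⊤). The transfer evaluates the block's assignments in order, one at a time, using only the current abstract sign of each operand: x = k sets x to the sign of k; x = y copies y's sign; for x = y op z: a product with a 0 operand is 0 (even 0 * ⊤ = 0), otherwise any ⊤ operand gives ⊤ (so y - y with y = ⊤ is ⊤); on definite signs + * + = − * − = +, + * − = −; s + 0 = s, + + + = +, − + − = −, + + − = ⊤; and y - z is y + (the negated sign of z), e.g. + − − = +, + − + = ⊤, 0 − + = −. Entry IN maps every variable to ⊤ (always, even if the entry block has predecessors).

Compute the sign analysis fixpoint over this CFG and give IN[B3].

Answer: {a: -, b: ⊤, c: ⊤, d: ⊤, e: -, f: ⊤}

Working:
Fixpoint table:
  B0:  IN=(all ⊤)  OUT=(all ⊤)
  B1:  IN=(all ⊤)  OUT={e:-; rest ⊤}
  B2:  IN={e:-; rest ⊤}  OUT={a:-, e:-; rest ⊤}
  B3:  IN={a:-, e:-; rest ⊤}  OUT={a:-, d:-, e:-; rest ⊤}
  B4:  IN={a:-, d:-, e:-; rest ⊤}  OUT={a:-, d:-, e:-; rest ⊤}
  B5:  IN=(all ⊤)  OUT=(all ⊤)
  B6:  IN=(all ⊤)  OUT=(all ⊤)
  B7:  IN=(all ⊤)  OUT={c:-, d:-; rest ⊤}
  B8:  IN={d:-; rest ⊤}  OUT={d:-; rest ⊤}

Merge at B3: IN[B3] = OUT[B2] = {a: -, b: ⊤, c: ⊤, d: ⊤, e: -, f: ⊤}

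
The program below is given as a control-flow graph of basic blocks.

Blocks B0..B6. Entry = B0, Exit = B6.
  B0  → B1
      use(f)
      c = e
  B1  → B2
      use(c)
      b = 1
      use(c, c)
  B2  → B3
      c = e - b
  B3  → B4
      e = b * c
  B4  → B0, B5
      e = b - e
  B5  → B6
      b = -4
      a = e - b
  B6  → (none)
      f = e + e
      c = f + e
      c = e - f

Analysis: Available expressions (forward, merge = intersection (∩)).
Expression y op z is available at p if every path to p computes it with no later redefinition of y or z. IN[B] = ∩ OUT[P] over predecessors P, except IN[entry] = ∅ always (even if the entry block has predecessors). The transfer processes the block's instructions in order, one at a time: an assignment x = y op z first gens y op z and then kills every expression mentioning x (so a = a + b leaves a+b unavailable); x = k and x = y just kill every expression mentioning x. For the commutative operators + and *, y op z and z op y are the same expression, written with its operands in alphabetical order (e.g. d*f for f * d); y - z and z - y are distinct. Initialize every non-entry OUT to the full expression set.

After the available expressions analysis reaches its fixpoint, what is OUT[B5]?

Converged values:
  B0: | IN={} | OUT={}
  B1: | IN={} | OUT={}
  B2: | IN={} | OUT={e-b}
  B3: | IN={e-b} | OUT={b*c}
  B4: | IN={b*c} | OUT={b*c}
  B5: | IN={b*c} | OUT={e-b}
  B6: | IN={e-b} | OUT={e+e, e+f, e-b, e-f}

Merge at B5: IN[B5] = OUT[B4] = {b*c}
Applying B5's transfer function to that IN value gives OUT[B5] (row B5 above).

Answer: {e-b}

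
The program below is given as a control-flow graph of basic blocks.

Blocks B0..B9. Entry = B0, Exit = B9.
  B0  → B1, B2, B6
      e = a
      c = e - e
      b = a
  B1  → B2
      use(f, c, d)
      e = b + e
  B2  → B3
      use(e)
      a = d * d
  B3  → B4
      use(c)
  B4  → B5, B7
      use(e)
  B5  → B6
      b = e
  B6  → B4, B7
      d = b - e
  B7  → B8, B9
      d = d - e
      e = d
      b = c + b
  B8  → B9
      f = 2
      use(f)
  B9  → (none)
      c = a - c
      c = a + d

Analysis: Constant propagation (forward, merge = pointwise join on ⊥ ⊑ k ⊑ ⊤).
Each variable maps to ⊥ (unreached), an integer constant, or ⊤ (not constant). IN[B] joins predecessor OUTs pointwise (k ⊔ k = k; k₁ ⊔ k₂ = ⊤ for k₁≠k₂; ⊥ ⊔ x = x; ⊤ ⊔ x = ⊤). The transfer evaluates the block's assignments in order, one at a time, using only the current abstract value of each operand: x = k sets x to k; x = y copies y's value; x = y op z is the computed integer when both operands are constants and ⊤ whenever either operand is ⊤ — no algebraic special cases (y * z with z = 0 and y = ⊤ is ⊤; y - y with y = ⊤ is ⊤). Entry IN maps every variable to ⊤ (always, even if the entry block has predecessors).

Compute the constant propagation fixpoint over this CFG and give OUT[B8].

Converged values:
  B0: | IN=(all ⊤) | OUT=(all ⊤)
  B1: | IN=(all ⊤) | OUT=(all ⊤)
  B2: | IN=(all ⊤) | OUT=(all ⊤)
  B3: | IN=(all ⊤) | OUT=(all ⊤)
  B4: | IN=(all ⊤) | OUT=(all ⊤)
  B5: | IN=(all ⊤) | OUT=(all ⊤)
  B6: | IN=(all ⊤) | OUT=(all ⊤)
  B7: | IN=(all ⊤) | OUT=(all ⊤)
  B8: | IN=(all ⊤) | OUT={f:2; rest ⊤}
  B9: | IN=(all ⊤) | OUT=(all ⊤)

Merge at B8: IN[B8] = OUT[B7] = {a: ⊤, b: ⊤, c: ⊤, d: ⊤, e: ⊤, f: ⊤}
Applying B8's transfer function to that IN value gives OUT[B8] (row B8 above).

Answer: {a: ⊤, b: ⊤, c: ⊤, d: ⊤, e: ⊤, f: 2}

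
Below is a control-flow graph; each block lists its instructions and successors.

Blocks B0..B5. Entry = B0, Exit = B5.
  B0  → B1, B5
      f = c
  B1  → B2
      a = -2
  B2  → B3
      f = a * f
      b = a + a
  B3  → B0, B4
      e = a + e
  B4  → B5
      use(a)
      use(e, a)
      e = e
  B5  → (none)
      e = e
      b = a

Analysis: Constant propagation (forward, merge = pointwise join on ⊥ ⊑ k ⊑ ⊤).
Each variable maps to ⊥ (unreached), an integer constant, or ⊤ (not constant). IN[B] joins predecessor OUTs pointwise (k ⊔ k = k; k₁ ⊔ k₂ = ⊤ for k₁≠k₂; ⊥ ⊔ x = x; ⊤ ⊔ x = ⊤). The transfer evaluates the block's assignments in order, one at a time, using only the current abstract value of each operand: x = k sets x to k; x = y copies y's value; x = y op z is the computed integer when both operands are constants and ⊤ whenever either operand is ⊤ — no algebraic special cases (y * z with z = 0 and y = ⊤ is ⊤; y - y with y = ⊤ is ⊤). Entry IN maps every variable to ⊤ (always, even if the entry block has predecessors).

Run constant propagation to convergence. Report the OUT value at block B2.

Answer: {a: -2, b: -4, c: ⊤, d: ⊤, e: ⊤, f: ⊤}

Trace:
Converged values:
  B0:  IN=(all ⊤)  OUT=(all ⊤)
  B1:  IN=(all ⊤)  OUT={a:-2; rest ⊤}
  B2:  IN={a:-2; rest ⊤}  OUT={a:-2, b:-4; rest ⊤}
  B3:  IN={a:-2, b:-4; rest ⊤}  OUT={a:-2, b:-4; rest ⊤}
  B4:  IN={a:-2, b:-4; rest ⊤}  OUT={a:-2, b:-4; rest ⊤}
  B5:  IN=(all ⊤)  OUT=(all ⊤)

Merge at B2: IN[B2] = OUT[B1] = {a: -2, b: ⊤, c: ⊤, d: ⊤, e: ⊤, f: ⊤}
Applying B2's transfer function to that IN value gives OUT[B2] (row B2 above).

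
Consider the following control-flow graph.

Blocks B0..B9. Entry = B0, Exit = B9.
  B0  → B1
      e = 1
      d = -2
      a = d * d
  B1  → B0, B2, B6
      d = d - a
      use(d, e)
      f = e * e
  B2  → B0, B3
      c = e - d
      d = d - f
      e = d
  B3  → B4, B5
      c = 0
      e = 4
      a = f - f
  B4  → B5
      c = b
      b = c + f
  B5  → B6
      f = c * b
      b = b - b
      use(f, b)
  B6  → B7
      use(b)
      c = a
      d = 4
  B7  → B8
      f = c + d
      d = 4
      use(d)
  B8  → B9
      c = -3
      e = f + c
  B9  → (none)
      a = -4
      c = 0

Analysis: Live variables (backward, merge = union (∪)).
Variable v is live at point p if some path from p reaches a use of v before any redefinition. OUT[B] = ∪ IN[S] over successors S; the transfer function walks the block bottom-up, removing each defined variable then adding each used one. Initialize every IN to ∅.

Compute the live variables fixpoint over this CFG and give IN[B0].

Answer: {b}

Trace:
Fixpoint table:
  B0: | IN={b} | OUT={a, b, d, e}
  B1: | IN={a, b, d, e} | OUT={a, b, d, e, f}
  B2: | IN={b, d, e, f} | OUT={b, f}
  B3: | IN={b, f} | OUT={a, b, c, f}
  B4: | IN={a, b, f} | OUT={a, b, c}
  B5: | IN={a, b, c} | OUT={a, b}
  B6: | IN={a, b} | OUT={c, d}
  B7: | IN={c, d} | OUT={f}
  B8: | IN={f} | OUT={}
  B9: | IN={} | OUT={}

Merge at B0: OUT[B0] = IN[B1] = {a, b, d, e}
Applying B0's transfer function to that OUT value gives IN[B0] (row B0 above).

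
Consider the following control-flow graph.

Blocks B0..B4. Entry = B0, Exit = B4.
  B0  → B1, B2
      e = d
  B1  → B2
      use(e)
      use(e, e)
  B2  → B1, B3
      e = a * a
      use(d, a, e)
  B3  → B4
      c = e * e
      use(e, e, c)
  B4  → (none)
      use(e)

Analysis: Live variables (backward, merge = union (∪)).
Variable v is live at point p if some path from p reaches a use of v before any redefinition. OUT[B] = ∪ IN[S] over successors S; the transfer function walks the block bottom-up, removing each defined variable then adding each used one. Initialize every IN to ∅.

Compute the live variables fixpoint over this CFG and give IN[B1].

Fixpoint table:
  B0: | IN={a, d} | OUT={a, d, e}
  B1: | IN={a, d, e} | OUT={a, d}
  B2: | IN={a, d} | OUT={a, d, e}
  B3: | IN={e} | OUT={e}
  B4: | IN={e} | OUT={}

Merge at B1: OUT[B1] = IN[B2] = {a, d}
Applying B1's transfer function to that OUT value gives IN[B1] (row B1 above).

Answer: {a, d, e}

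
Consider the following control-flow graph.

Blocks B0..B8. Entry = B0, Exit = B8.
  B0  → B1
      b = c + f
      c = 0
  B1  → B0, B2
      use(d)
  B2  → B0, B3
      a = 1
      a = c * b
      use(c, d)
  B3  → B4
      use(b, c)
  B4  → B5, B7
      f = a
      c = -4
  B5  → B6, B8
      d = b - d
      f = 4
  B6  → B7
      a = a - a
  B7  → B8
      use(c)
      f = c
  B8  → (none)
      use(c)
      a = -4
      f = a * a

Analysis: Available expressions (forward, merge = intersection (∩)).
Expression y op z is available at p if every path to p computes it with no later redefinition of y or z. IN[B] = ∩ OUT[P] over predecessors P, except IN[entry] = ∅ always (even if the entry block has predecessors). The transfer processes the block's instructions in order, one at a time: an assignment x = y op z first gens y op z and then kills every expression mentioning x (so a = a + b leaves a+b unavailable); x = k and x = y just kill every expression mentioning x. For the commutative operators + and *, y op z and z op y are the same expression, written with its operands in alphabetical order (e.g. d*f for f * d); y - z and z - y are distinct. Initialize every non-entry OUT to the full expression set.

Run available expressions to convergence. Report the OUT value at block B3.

Per-block solution:
  B0:   IN={}   OUT={}
  B1:   IN={}   OUT={}
  B2:   IN={}   OUT={b*c}
  B3:   IN={b*c}   OUT={b*c}
  B4:   IN={b*c}   OUT={}
  B5:   IN={}   OUT={}
  B6:   IN={}   OUT={}
  B7:   IN={}   OUT={}
  B8:   IN={}   OUT={a*a}

Merge at B3: IN[B3] = OUT[B2] = {b*c}
Applying B3's transfer function to that IN value gives OUT[B3] (row B3 above).

Answer: {b*c}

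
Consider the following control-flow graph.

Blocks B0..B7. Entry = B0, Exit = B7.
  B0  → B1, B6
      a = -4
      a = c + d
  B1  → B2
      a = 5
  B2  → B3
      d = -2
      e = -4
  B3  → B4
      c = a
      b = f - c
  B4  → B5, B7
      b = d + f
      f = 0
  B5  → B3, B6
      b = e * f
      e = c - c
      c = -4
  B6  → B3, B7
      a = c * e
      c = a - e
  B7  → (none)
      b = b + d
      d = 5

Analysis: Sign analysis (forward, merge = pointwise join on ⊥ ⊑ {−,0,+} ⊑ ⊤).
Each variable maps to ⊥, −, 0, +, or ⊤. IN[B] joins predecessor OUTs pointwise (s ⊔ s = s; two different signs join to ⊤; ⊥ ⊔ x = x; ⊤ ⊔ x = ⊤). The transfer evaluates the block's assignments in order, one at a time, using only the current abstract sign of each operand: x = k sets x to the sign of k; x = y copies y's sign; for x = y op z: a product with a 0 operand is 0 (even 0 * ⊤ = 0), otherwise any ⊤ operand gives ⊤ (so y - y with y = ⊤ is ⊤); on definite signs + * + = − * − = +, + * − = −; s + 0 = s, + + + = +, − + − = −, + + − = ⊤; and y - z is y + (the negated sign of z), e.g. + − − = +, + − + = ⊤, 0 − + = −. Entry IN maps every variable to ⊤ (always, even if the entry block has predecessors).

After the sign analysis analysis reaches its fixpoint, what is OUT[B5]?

Per-block solution:
  B0:   IN=(all ⊤)   OUT=(all ⊤)
  B1:   IN=(all ⊤)   OUT={a:+; rest ⊤}
  B2:   IN={a:+; rest ⊤}   OUT={a:+, d:-, e:-; rest ⊤}
  B3:   IN=(all ⊤)   OUT=(all ⊤)
  B4:   IN=(all ⊤)   OUT={f:0; rest ⊤}
  B5:   IN={f:0; rest ⊤}   OUT={b:0, c:-, f:0; rest ⊤}
  B6:   IN=(all ⊤)   OUT=(all ⊤)
  B7:   IN=(all ⊤)   OUT={d:+; rest ⊤}

Merge at B5: IN[B5] = OUT[B4] = {a: ⊤, b: ⊤, c: ⊤, d: ⊤, e: ⊤, f: 0}
Applying B5's transfer function to that IN value gives OUT[B5] (row B5 above).

Answer: {a: ⊤, b: 0, c: -, d: ⊤, e: ⊤, f: 0}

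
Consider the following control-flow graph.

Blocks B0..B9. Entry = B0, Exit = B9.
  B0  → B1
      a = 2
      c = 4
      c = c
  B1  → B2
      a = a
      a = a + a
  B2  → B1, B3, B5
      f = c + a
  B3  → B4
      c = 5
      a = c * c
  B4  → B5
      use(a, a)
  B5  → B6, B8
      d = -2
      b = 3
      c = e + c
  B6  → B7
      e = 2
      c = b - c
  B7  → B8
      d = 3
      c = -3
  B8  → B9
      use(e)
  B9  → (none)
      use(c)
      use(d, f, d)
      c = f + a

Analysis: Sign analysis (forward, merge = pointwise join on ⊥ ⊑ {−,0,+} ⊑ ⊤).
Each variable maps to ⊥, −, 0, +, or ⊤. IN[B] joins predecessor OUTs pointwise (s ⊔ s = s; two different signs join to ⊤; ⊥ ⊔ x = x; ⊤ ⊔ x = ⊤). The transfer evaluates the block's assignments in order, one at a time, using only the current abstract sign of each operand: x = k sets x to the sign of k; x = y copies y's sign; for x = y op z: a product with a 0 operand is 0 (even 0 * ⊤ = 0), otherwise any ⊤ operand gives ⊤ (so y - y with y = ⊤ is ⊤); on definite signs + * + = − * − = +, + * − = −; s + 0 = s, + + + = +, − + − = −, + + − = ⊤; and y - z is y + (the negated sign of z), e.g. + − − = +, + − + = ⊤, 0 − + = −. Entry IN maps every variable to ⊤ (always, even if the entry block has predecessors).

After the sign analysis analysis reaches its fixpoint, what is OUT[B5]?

Answer: {a: +, b: +, c: ⊤, d: -, e: ⊤, f: +}

Derivation:
Per-block solution:
  B0:  IN=(all ⊤)  OUT={a:+, c:+; rest ⊤}
  B1:  IN={a:+, c:+; rest ⊤}  OUT={a:+, c:+; rest ⊤}
  B2:  IN={a:+, c:+; rest ⊤}  OUT={a:+, c:+, f:+; rest ⊤}
  B3:  IN={a:+, c:+, f:+; rest ⊤}  OUT={a:+, c:+, f:+; rest ⊤}
  B4:  IN={a:+, c:+, f:+; rest ⊤}  OUT={a:+, c:+, f:+; rest ⊤}
  B5:  IN={a:+, c:+, f:+; rest ⊤}  OUT={a:+, b:+, d:-, f:+; rest ⊤}
  B6:  IN={a:+, b:+, d:-, f:+; rest ⊤}  OUT={a:+, b:+, d:-, e:+, f:+; rest ⊤}
  B7:  IN={a:+, b:+, d:-, e:+, f:+; rest ⊤}  OUT={a:+, b:+, c:-, d:+, e:+, f:+; rest ⊤}
  B8:  IN={a:+, b:+, f:+; rest ⊤}  OUT={a:+, b:+, f:+; rest ⊤}
  B9:  IN={a:+, b:+, f:+; rest ⊤}  OUT={a:+, b:+, c:+, f:+; rest ⊤}

Merge at B5: IN[B5] = OUT[B2] ⊔ OUT[B4] = {a: +, b: ⊤, c: +, d: ⊤, e: ⊤, f: +}
Applying B5's transfer function to that IN value gives OUT[B5] (row B5 above).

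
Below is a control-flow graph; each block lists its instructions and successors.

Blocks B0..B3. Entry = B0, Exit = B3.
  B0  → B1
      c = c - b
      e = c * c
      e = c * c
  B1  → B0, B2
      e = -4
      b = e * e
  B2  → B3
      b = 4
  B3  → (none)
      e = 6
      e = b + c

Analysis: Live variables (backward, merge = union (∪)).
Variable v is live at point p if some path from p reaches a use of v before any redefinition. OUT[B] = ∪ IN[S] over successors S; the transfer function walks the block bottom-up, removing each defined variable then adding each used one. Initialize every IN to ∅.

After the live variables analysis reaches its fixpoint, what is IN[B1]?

Answer: {c}

Derivation:
Per-block solution:
  B0: | IN={b, c} | OUT={c}
  B1: | IN={c} | OUT={b, c}
  B2: | IN={c} | OUT={b, c}
  B3: | IN={b, c} | OUT={}

Merge at B1: OUT[B1] = IN[B0] ⊔ IN[B2] = {b, c}
Applying B1's transfer function to that OUT value gives IN[B1] (row B1 above).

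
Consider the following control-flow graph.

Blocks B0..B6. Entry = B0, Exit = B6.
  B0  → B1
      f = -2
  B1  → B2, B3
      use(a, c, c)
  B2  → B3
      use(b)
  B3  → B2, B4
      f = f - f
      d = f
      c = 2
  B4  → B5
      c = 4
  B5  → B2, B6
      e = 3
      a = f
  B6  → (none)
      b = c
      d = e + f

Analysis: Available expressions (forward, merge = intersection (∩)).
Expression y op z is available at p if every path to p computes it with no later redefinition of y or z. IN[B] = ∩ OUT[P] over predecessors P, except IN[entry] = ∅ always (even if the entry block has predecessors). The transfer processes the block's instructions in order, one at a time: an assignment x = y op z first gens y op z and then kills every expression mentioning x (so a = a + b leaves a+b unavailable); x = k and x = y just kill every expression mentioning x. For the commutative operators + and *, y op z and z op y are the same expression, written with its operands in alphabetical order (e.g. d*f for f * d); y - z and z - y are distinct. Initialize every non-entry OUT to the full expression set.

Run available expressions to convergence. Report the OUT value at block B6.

Answer: {e+f}

Working:
Per-block solution:
  B0: | IN={} | OUT={}
  B1: | IN={} | OUT={}
  B2: | IN={} | OUT={}
  B3: | IN={} | OUT={}
  B4: | IN={} | OUT={}
  B5: | IN={} | OUT={}
  B6: | IN={} | OUT={e+f}

Merge at B6: IN[B6] = OUT[B5] = {}
Applying B6's transfer function to that IN value gives OUT[B6] (row B6 above).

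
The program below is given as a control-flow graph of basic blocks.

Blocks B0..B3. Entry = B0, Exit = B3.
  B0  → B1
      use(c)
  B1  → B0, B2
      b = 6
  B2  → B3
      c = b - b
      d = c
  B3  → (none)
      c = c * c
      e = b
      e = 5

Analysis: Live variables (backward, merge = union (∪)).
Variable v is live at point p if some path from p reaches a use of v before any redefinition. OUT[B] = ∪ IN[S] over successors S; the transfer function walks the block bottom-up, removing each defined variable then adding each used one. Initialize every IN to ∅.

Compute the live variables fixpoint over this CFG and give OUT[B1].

Fixpoint table:
  B0: | IN={c} | OUT={c}
  B1: | IN={c} | OUT={b, c}
  B2: | IN={b} | OUT={b, c}
  B3: | IN={b, c} | OUT={}

Merge at B1: OUT[B1] = IN[B0] ⊔ IN[B2] = {b, c}

Answer: {b, c}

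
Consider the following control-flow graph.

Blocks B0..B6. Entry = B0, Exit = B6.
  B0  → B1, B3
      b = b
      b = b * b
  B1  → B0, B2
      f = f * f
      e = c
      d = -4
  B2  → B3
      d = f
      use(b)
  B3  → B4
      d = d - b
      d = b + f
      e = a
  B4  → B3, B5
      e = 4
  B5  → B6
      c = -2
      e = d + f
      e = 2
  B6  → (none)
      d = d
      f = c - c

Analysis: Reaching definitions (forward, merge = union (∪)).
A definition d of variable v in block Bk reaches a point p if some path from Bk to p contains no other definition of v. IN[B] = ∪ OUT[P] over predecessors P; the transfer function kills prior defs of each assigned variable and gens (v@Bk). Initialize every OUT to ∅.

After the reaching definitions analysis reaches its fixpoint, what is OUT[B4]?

Answer: {b@B0, d@B3, e@B4, f@B1}

Working:
Converged values:
  B0: | IN={b@B0, d@B1, e@B1, f@B1} | OUT={b@B0, d@B1, e@B1, f@B1}
  B1: | IN={b@B0, d@B1, e@B1, f@B1} | OUT={b@B0, d@B1, e@B1, f@B1}
  B2: | IN={b@B0, d@B1, e@B1, f@B1} | OUT={b@B0, d@B2, e@B1, f@B1}
  B3: | IN={b@B0, d@B1, d@B2, d@B3, e@B1, e@B4, f@B1} | OUT={b@B0, d@B3, e@B3, f@B1}
  B4: | IN={b@B0, d@B3, e@B3, f@B1} | OUT={b@B0, d@B3, e@B4, f@B1}
  B5: | IN={b@B0, d@B3, e@B4, f@B1} | OUT={b@B0, c@B5, d@B3, e@B5, f@B1}
  B6: | IN={b@B0, c@B5, d@B3, e@B5, f@B1} | OUT={b@B0, c@B5, d@B6, e@B5, f@B6}

Merge at B4: IN[B4] = OUT[B3] = {b@B0, d@B3, e@B3, f@B1}
Applying B4's transfer function to that IN value gives OUT[B4] (row B4 above).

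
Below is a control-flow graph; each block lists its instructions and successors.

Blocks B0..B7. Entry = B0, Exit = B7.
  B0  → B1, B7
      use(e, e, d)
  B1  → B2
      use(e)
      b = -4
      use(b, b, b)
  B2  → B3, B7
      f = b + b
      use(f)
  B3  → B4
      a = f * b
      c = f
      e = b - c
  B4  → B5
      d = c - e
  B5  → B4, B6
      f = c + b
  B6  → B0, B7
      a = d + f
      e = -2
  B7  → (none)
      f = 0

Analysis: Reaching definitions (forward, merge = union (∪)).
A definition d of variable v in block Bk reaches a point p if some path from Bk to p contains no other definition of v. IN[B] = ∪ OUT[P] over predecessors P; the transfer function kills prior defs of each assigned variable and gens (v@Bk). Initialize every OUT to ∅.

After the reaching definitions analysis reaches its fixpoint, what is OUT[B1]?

Per-block solution:
  B0:   IN={a@B6, b@B1, c@B3, d@B4, e@B6, f@B5}   OUT={a@B6, b@B1, c@B3, d@B4, e@B6, f@B5}
  B1:   IN={a@B6, b@B1, c@B3, d@B4, e@B6, f@B5}   OUT={a@B6, b@B1, c@B3, d@B4, e@B6, f@B5}
  B2:   IN={a@B6, b@B1, c@B3, d@B4, e@B6, f@B5}   OUT={a@B6, b@B1, c@B3, d@B4, e@B6, f@B2}
  B3:   IN={a@B6, b@B1, c@B3, d@B4, e@B6, f@B2}   OUT={a@B3, b@B1, c@B3, d@B4, e@B3, f@B2}
  B4:   IN={a@B3, b@B1, c@B3, d@B4, e@B3, f@B2, f@B5}   OUT={a@B3, b@B1, c@B3, d@B4, e@B3, f@B2, f@B5}
  B5:   IN={a@B3, b@B1, c@B3, d@B4, e@B3, f@B2, f@B5}   OUT={a@B3, b@B1, c@B3, d@B4, e@B3, f@B5}
  B6:   IN={a@B3, b@B1, c@B3, d@B4, e@B3, f@B5}   OUT={a@B6, b@B1, c@B3, d@B4, e@B6, f@B5}
  B7:   IN={a@B6, b@B1, c@B3, d@B4, e@B6, f@B2, f@B5}   OUT={a@B6, b@B1, c@B3, d@B4, e@B6, f@B7}

Merge at B1: IN[B1] = OUT[B0] = {a@B6, b@B1, c@B3, d@B4, e@B6, f@B5}
Applying B1's transfer function to that IN value gives OUT[B1] (row B1 above).

Answer: {a@B6, b@B1, c@B3, d@B4, e@B6, f@B5}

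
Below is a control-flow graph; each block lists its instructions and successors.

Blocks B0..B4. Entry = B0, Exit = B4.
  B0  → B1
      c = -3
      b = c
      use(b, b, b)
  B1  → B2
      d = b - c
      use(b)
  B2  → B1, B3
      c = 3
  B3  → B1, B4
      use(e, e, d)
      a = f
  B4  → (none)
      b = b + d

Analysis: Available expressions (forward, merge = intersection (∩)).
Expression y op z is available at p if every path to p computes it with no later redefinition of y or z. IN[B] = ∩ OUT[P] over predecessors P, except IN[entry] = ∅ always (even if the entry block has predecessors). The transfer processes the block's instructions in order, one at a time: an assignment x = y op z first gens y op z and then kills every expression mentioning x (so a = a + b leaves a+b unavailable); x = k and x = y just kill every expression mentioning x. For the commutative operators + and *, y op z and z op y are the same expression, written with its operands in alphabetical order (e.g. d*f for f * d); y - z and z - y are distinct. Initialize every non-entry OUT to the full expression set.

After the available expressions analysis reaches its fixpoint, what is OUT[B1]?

Answer: {b-c}

Derivation:
Converged values:
  B0:  IN={}  OUT={}
  B1:  IN={}  OUT={b-c}
  B2:  IN={b-c}  OUT={}
  B3:  IN={}  OUT={}
  B4:  IN={}  OUT={}

Merge at B1: IN[B1] = OUT[B0] ∩ OUT[B2] ∩ OUT[B3] = {}
Applying B1's transfer function to that IN value gives OUT[B1] (row B1 above).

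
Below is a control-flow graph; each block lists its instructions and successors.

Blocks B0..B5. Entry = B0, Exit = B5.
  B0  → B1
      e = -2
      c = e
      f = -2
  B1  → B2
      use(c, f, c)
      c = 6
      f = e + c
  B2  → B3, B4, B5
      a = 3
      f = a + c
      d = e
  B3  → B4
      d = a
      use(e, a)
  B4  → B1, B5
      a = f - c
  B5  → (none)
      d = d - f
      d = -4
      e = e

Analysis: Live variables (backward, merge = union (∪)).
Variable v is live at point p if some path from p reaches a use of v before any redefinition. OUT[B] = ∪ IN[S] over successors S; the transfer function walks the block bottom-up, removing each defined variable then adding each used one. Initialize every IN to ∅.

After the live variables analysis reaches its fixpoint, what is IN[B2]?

Answer: {c, e}

Working:
Per-block solution:
  B0: | IN={} | OUT={c, e, f}
  B1: | IN={c, e, f} | OUT={c, e}
  B2: | IN={c, e} | OUT={a, c, d, e, f}
  B3: | IN={a, c, e, f} | OUT={c, d, e, f}
  B4: | IN={c, d, e, f} | OUT={c, d, e, f}
  B5: | IN={d, e, f} | OUT={}

Merge at B2: OUT[B2] = IN[B3] ⊔ IN[B4] ⊔ IN[B5] = {a, c, d, e, f}
Applying B2's transfer function to that OUT value gives IN[B2] (row B2 above).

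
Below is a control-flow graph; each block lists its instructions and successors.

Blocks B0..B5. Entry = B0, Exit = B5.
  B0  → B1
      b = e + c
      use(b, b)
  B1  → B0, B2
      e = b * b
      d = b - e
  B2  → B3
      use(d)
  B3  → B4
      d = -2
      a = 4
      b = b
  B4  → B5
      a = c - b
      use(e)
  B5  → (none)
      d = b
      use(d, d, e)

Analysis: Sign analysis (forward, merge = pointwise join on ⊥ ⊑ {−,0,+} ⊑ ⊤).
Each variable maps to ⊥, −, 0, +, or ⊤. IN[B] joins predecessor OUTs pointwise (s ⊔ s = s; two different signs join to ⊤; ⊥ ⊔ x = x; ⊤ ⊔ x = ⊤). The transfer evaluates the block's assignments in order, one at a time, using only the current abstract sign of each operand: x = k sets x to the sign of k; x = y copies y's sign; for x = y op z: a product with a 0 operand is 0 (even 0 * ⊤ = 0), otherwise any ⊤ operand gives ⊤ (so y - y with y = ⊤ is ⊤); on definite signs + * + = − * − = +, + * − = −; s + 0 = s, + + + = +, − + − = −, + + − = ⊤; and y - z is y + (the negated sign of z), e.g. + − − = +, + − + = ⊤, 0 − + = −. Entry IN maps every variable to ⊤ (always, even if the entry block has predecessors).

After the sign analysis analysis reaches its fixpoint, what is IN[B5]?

Answer: {a: ⊤, b: ⊤, c: ⊤, d: -, e: ⊤, f: ⊤}

Working:
Converged values:
  B0:   IN=(all ⊤)   OUT=(all ⊤)
  B1:   IN=(all ⊤)   OUT=(all ⊤)
  B2:   IN=(all ⊤)   OUT=(all ⊤)
  B3:   IN=(all ⊤)   OUT={a:+, d:-; rest ⊤}
  B4:   IN={a:+, d:-; rest ⊤}   OUT={d:-; rest ⊤}
  B5:   IN={d:-; rest ⊤}   OUT=(all ⊤)

Merge at B5: IN[B5] = OUT[B4] = {a: ⊤, b: ⊤, c: ⊤, d: -, e: ⊤, f: ⊤}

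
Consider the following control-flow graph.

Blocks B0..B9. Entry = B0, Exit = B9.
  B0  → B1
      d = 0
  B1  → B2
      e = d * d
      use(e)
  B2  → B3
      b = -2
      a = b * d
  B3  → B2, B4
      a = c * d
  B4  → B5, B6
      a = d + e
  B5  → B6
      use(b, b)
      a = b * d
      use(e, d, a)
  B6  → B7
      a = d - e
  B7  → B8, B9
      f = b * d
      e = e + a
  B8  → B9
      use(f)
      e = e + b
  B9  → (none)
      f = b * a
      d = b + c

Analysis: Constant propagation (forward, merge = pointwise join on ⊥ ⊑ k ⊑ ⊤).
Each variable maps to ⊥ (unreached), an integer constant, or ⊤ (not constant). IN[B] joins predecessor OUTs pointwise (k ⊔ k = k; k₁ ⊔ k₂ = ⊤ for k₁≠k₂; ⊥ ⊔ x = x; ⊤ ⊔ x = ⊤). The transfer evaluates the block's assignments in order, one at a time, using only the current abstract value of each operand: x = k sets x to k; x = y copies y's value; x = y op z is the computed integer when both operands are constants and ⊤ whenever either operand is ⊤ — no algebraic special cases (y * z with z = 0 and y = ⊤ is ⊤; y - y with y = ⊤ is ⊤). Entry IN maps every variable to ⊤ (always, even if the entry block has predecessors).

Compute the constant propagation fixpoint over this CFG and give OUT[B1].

Answer: {a: ⊤, b: ⊤, c: ⊤, d: 0, e: 0, f: ⊤}

Trace:
Converged values:
  B0: | IN=(all ⊤) | OUT={d:0; rest ⊤}
  B1: | IN={d:0; rest ⊤} | OUT={d:0, e:0; rest ⊤}
  B2: | IN={d:0, e:0; rest ⊤} | OUT={a:0, b:-2, d:0, e:0; rest ⊤}
  B3: | IN={a:0, b:-2, d:0, e:0; rest ⊤} | OUT={b:-2, d:0, e:0; rest ⊤}
  B4: | IN={b:-2, d:0, e:0; rest ⊤} | OUT={a:0, b:-2, d:0, e:0; rest ⊤}
  B5: | IN={a:0, b:-2, d:0, e:0; rest ⊤} | OUT={a:0, b:-2, d:0, e:0; rest ⊤}
  B6: | IN={a:0, b:-2, d:0, e:0; rest ⊤} | OUT={a:0, b:-2, d:0, e:0; rest ⊤}
  B7: | IN={a:0, b:-2, d:0, e:0; rest ⊤} | OUT={a:0, b:-2, d:0, e:0, f:0; rest ⊤}
  B8: | IN={a:0, b:-2, d:0, e:0, f:0; rest ⊤} | OUT={a:0, b:-2, d:0, e:-2, f:0; rest ⊤}
  B9: | IN={a:0, b:-2, d:0, f:0; rest ⊤} | OUT={a:0, b:-2, f:0; rest ⊤}

Merge at B1: IN[B1] = OUT[B0] = {a: ⊤, b: ⊤, c: ⊤, d: 0, e: ⊤, f: ⊤}
Applying B1's transfer function to that IN value gives OUT[B1] (row B1 above).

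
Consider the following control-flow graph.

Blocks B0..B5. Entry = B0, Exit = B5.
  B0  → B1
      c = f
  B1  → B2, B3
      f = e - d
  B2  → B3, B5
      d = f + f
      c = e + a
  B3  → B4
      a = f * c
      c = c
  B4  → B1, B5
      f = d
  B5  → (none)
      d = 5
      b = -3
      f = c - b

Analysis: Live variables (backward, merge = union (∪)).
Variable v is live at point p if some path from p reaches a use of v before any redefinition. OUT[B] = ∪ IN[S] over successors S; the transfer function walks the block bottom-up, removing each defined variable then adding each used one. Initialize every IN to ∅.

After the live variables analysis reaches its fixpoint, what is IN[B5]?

Answer: {c}

Working:
Fixpoint table:
  B0: | IN={a, d, e, f} | OUT={a, c, d, e}
  B1: | IN={a, c, d, e} | OUT={a, c, d, e, f}
  B2: | IN={a, e, f} | OUT={c, d, e, f}
  B3: | IN={c, d, e, f} | OUT={a, c, d, e}
  B4: | IN={a, c, d, e} | OUT={a, c, d, e}
  B5: | IN={c} | OUT={}

B5 is the boundary node: OUT[B5] = {}
Applying B5's transfer function to that OUT value gives IN[B5] (row B5 above).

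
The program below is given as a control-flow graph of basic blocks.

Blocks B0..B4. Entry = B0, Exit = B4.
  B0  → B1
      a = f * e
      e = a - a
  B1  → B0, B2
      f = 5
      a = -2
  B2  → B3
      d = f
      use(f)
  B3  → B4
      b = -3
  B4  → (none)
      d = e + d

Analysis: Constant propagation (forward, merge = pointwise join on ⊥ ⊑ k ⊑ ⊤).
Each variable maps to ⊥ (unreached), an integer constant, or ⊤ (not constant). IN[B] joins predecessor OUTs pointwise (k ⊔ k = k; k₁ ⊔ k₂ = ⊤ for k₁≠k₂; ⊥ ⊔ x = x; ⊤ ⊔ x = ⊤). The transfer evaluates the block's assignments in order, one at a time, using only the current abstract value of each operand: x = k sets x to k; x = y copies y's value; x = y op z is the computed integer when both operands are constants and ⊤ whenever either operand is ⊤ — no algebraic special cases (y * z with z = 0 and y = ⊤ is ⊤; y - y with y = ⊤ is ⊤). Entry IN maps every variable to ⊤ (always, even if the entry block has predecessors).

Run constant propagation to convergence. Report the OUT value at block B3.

Converged values:
  B0:   IN=(all ⊤)   OUT=(all ⊤)
  B1:   IN=(all ⊤)   OUT={a:-2, f:5; rest ⊤}
  B2:   IN={a:-2, f:5; rest ⊤}   OUT={a:-2, d:5, f:5; rest ⊤}
  B3:   IN={a:-2, d:5, f:5; rest ⊤}   OUT={a:-2, b:-3, d:5, f:5; rest ⊤}
  B4:   IN={a:-2, b:-3, d:5, f:5; rest ⊤}   OUT={a:-2, b:-3, f:5; rest ⊤}

Merge at B3: IN[B3] = OUT[B2] = {a: -2, b: ⊤, c: ⊤, d: 5, e: ⊤, f: 5}
Applying B3's transfer function to that IN value gives OUT[B3] (row B3 above).

Answer: {a: -2, b: -3, c: ⊤, d: 5, e: ⊤, f: 5}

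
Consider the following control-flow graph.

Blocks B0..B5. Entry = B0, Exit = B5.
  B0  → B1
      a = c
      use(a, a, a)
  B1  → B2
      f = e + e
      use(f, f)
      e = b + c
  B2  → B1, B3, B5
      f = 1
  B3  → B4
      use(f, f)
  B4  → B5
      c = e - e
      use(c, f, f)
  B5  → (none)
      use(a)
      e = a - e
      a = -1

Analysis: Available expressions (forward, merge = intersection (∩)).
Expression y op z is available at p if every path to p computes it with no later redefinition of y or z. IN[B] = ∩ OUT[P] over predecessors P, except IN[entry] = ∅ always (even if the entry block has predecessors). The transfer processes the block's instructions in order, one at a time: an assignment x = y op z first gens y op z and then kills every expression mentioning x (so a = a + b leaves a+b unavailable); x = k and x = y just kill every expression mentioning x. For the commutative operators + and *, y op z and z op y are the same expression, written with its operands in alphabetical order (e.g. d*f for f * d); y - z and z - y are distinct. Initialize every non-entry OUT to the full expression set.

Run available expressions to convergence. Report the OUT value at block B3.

Converged values:
  B0: | IN={} | OUT={}
  B1: | IN={} | OUT={b+c}
  B2: | IN={b+c} | OUT={b+c}
  B3: | IN={b+c} | OUT={b+c}
  B4: | IN={b+c} | OUT={e-e}
  B5: | IN={} | OUT={}

Merge at B3: IN[B3] = OUT[B2] = {b+c}
Applying B3's transfer function to that IN value gives OUT[B3] (row B3 above).

Answer: {b+c}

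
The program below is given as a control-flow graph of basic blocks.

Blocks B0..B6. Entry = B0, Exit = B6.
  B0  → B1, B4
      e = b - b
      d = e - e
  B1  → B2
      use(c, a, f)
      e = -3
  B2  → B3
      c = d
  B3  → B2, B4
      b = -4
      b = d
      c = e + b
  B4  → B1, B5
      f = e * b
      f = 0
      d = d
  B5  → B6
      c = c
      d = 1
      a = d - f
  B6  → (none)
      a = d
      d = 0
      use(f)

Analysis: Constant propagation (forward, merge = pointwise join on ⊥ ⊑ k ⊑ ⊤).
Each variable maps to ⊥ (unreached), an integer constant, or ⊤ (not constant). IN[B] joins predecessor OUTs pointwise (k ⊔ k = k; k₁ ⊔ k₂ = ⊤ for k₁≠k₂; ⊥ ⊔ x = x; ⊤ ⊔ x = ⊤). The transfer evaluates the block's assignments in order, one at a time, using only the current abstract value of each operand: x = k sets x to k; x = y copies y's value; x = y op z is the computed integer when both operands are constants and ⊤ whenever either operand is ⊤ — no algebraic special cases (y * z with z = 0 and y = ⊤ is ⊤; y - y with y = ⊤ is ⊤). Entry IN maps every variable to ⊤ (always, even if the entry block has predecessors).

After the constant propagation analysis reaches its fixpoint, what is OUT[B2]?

Answer: {a: ⊤, b: ⊤, c: ⊤, d: ⊤, e: -3, f: ⊤}

Derivation:
Converged values:
  B0: | IN=(all ⊤) | OUT=(all ⊤)
  B1: | IN=(all ⊤) | OUT={e:-3; rest ⊤}
  B2: | IN={e:-3; rest ⊤} | OUT={e:-3; rest ⊤}
  B3: | IN={e:-3; rest ⊤} | OUT={e:-3; rest ⊤}
  B4: | IN=(all ⊤) | OUT={f:0; rest ⊤}
  B5: | IN={f:0; rest ⊤} | OUT={a:1, d:1, f:0; rest ⊤}
  B6: | IN={a:1, d:1, f:0; rest ⊤} | OUT={a:1, d:0, f:0; rest ⊤}

Merge at B2: IN[B2] = OUT[B1] ⊔ OUT[B3] = {a: ⊤, b: ⊤, c: ⊤, d: ⊤, e: -3, f: ⊤}
Applying B2's transfer function to that IN value gives OUT[B2] (row B2 above).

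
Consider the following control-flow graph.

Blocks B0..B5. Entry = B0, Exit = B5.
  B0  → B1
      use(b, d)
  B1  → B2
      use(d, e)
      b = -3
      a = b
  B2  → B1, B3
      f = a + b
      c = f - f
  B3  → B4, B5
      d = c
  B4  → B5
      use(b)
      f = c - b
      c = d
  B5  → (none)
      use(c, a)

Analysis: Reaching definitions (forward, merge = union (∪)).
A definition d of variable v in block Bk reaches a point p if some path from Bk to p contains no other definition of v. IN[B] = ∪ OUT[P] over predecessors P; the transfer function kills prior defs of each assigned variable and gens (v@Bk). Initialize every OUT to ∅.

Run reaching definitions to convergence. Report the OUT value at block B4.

Converged values:
  B0:  IN={}  OUT={}
  B1:  IN={a@B1, b@B1, c@B2, f@B2}  OUT={a@B1, b@B1, c@B2, f@B2}
  B2:  IN={a@B1, b@B1, c@B2, f@B2}  OUT={a@B1, b@B1, c@B2, f@B2}
  B3:  IN={a@B1, b@B1, c@B2, f@B2}  OUT={a@B1, b@B1, c@B2, d@B3, f@B2}
  B4:  IN={a@B1, b@B1, c@B2, d@B3, f@B2}  OUT={a@B1, b@B1, c@B4, d@B3, f@B4}
  B5:  IN={a@B1, b@B1, c@B2, c@B4, d@B3, f@B2, f@B4}  OUT={a@B1, b@B1, c@B2, c@B4, d@B3, f@B2, f@B4}

Merge at B4: IN[B4] = OUT[B3] = {a@B1, b@B1, c@B2, d@B3, f@B2}
Applying B4's transfer function to that IN value gives OUT[B4] (row B4 above).

Answer: {a@B1, b@B1, c@B4, d@B3, f@B4}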